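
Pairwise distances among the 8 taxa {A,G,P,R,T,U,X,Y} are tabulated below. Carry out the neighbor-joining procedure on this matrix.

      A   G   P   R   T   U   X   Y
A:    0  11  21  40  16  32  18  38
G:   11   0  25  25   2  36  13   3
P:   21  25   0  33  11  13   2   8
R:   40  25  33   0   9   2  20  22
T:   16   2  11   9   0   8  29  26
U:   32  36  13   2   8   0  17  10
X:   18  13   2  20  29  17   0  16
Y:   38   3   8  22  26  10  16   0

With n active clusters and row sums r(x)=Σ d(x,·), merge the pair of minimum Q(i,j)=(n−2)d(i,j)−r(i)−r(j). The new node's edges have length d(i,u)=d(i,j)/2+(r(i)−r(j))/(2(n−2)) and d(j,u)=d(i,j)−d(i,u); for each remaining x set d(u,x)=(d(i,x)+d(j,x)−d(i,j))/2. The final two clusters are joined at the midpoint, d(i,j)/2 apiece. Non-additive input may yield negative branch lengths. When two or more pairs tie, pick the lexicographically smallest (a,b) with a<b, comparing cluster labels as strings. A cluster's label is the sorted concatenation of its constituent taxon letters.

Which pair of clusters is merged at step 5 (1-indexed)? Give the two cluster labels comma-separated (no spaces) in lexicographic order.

A,PX

1. join R+U (d=2, Q=-257) ⇒ RU; edges |R|=15/4, |U|=-7/4
  updated: d(A,RU)=35, d(G,RU)=59/2, d(P,RU)=22, d(RU,T)=15/2, d(RU,X)=35/2, d(RU,Y)=15
2. join RU+T (d=15/2, Q=-361/2) ⇒ RTU; edges |RU|=29/4, |T|=1/4
  updated: d(A,RTU)=87/4, d(G,RTU)=12, d(P,RTU)=51/4, d(RTU,X)=39/2, d(RTU,Y)=67/4
3. join G+Y (d=3, Q=-535/4) ⇒ GY; edges |G|=-23/32, |Y|=119/32
  updated: d(A,GY)=23, d(GY,P)=15, d(GY,RTU)=103/8, d(GY,X)=13
4. join P+X (d=2, Q=-389/4) ⇒ PX; edges |P|=17/24, |X|=31/24
  updated: d(A,PX)=37/2, d(GY,PX)=13, d(PX,RTU)=121/8
5. join A+PX (d=37/2, Q=-583/8) ⇒ APX; edges |A|=429/32, |PX|=163/32
  updated: d(APX,GY)=35/4, d(APX,RTU)=147/16
6. join APX+GY (d=35/4, Q=-493/16) ⇒ AGPXY; edges |APX|=81/32, |GY|=199/32
  updated: d(AGPXY,RTU)=213/32
7. join AGPXY+RTU (d=213/32) ⇒ AGPRTUXY; edges |AGPXY|=213/64, |RTU|=213/64
final tree: (((A:429/32,(P:17/24,X:31/24):163/32):81/32,(G:-23/32,Y:119/32):199/32):213/64,((R:15/4,U:-7/4):29/4,T:1/4):213/64)
total length: 1549/32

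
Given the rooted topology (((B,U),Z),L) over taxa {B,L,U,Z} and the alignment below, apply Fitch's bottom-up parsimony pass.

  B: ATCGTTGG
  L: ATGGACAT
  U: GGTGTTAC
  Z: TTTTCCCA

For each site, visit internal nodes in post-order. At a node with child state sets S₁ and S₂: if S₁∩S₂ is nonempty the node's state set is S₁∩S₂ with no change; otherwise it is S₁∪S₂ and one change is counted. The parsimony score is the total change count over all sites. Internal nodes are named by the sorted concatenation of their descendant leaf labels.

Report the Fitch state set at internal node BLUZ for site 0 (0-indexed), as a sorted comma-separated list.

[col 0] BU: children B:{A}, U:{G} ∪→ {A,G}; cost 1
[col 0] BUZ: children BU:{A,G}, Z:{T} ∪→ {A,G,T}; cost 1
[col 0] BLUZ: children BUZ:{A,G,T}, L:{A} ∩→ {A}; cost 0
[col 1] BU: children B:{T}, U:{G} ∪→ {G,T}; cost 1
[col 1] BUZ: children BU:{G,T}, Z:{T} ∩→ {T}; cost 0
[col 1] BLUZ: children BUZ:{T}, L:{T} ∩→ {T}; cost 0
[col 2] BU: children B:{C}, U:{T} ∪→ {C,T}; cost 1
[col 2] BUZ: children BU:{C,T}, Z:{T} ∩→ {T}; cost 0
[col 2] BLUZ: children BUZ:{T}, L:{G} ∪→ {G,T}; cost 1
[col 3] BU: children B:{G}, U:{G} ∩→ {G}; cost 0
[col 3] BUZ: children BU:{G}, Z:{T} ∪→ {G,T}; cost 1
[col 3] BLUZ: children BUZ:{G,T}, L:{G} ∩→ {G}; cost 0
[col 4] BU: children B:{T}, U:{T} ∩→ {T}; cost 0
[col 4] BUZ: children BU:{T}, Z:{C} ∪→ {C,T}; cost 1
[col 4] BLUZ: children BUZ:{C,T}, L:{A} ∪→ {A,C,T}; cost 1
[col 5] BU: children B:{T}, U:{T} ∩→ {T}; cost 0
[col 5] BUZ: children BU:{T}, Z:{C} ∪→ {C,T}; cost 1
[col 5] BLUZ: children BUZ:{C,T}, L:{C} ∩→ {C}; cost 0
[col 6] BU: children B:{G}, U:{A} ∪→ {A,G}; cost 1
[col 6] BUZ: children BU:{A,G}, Z:{C} ∪→ {A,C,G}; cost 1
[col 6] BLUZ: children BUZ:{A,C,G}, L:{A} ∩→ {A}; cost 0
[col 7] BU: children B:{G}, U:{C} ∪→ {C,G}; cost 1
[col 7] BUZ: children BU:{C,G}, Z:{A} ∪→ {A,C,G}; cost 1
[col 7] BLUZ: children BUZ:{A,C,G}, L:{T} ∪→ {A,C,G,T}; cost 1
per-site changes: [2, 1, 2, 1, 2, 1, 2, 3]; total = 14

A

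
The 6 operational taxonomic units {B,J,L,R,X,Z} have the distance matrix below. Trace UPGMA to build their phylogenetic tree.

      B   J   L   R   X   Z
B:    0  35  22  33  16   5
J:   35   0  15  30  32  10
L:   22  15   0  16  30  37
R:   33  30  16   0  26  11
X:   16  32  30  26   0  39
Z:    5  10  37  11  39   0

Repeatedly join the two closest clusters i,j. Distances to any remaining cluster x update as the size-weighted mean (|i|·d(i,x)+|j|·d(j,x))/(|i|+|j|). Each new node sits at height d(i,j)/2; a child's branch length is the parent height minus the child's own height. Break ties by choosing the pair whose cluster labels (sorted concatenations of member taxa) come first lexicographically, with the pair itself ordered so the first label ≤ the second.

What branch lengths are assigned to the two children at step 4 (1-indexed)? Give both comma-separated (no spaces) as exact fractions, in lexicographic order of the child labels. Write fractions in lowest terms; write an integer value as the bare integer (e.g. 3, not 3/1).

step 1: merge (B,Z) at d=5; branch lengths B→5/2, Z→5/2; new cluster BZ
  updated: d(BZ,J)=45/2, d(BZ,L)=59/2, d(BZ,R)=22, d(BZ,X)=55/2
step 2: merge (J,L) at d=15; branch lengths J→15/2, L→15/2; new cluster JL
  updated: d(BZ,JL)=26, d(JL,R)=23, d(JL,X)=31
step 3: merge (BZ,R) at d=22; branch lengths BZ→17/2, R→11; new cluster BRZ
  updated: d(BRZ,JL)=25, d(BRZ,X)=27
step 4: merge (BRZ,JL) at d=25; branch lengths BRZ→3/2, JL→5; new cluster BJLRZ
  updated: d(BJLRZ,X)=143/5
step 5: merge (BJLRZ,X) at d=143/5; branch lengths BJLRZ→9/5, X→143/10; new cluster BJLRXZ
final tree: ((((B:5/2,Z:5/2):17/2,R:11):3/2,(J:15/2,L:15/2):5):9/5,X:143/10)
total length: 621/10

3/2,5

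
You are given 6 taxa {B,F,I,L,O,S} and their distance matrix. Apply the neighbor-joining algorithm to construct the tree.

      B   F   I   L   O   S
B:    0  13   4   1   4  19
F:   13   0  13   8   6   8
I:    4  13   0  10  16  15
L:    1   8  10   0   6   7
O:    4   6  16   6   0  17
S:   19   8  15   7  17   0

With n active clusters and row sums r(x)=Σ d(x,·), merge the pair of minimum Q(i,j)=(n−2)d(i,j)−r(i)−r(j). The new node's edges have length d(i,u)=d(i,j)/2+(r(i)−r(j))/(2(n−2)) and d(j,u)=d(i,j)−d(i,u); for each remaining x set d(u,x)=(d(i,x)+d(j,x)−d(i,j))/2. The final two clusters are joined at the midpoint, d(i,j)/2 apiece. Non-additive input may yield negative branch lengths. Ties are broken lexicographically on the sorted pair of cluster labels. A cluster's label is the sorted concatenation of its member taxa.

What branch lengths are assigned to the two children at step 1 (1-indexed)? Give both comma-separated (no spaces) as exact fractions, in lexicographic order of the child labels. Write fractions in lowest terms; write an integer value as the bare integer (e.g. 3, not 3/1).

iteration 1: select B,I (d=4, Q=-83); attach at lengths (-1/8, 33/8); label the merged cluster BI
  updated: d(BI,F)=11, d(BI,L)=7/2, d(BI,O)=8, d(BI,S)=15
iteration 2: select F,S (d=8, Q=-56); attach at lengths (5/3, 19/3); label the merged cluster FS
  updated: d(BI,FS)=9, d(FS,L)=7/2, d(FS,O)=15/2
iteration 3: select BI,L (d=7/2, Q=-53/2); attach at lengths (29/8, -1/8); label the merged cluster BIL
  updated: d(BIL,FS)=9/2, d(BIL,O)=21/4
iteration 4: select BIL,FS (d=9/2, Q=-69/4); attach at lengths (9/8, 27/8); label the merged cluster BFILS
  updated: d(BFILS,O)=33/8
iteration 5: select BFILS,O (d=33/8); attach at lengths (33/16, 33/16); label the merged cluster BFILOS
final tree: ((((B:-1/8,I:33/8):29/8,L:-1/8):9/8,(F:5/3,S:19/3):27/8):33/16,O:33/16)
total length: 193/8

-1/8,33/8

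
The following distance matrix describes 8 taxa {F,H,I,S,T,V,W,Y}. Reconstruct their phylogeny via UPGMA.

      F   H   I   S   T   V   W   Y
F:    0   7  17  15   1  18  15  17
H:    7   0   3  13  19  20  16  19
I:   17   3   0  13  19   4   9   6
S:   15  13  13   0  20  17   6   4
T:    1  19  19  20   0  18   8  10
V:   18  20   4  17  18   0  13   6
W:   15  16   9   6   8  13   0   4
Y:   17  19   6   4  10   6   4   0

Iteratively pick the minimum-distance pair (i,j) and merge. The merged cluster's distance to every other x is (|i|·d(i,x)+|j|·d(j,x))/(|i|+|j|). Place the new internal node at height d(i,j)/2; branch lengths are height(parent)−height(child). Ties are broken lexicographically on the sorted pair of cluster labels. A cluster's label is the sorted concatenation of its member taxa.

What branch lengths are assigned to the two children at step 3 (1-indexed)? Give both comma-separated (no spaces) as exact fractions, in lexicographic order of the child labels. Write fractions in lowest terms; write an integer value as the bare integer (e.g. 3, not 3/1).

step 1: merge (F,T) at d=1; branch lengths F→1/2, T→1/2; new cluster FT
  updated: d(FT,H)=13, d(FT,I)=18, d(FT,S)=35/2, d(FT,V)=18, d(FT,W)=23/2, d(FT,Y)=27/2
step 2: merge (H,I) at d=3; branch lengths H→3/2, I→3/2; new cluster HI
  updated: d(FT,HI)=31/2, d(HI,S)=13, d(HI,V)=12, d(HI,W)=25/2, d(HI,Y)=25/2
step 3: merge (S,Y) at d=4; branch lengths S→2, Y→2; new cluster SY
  updated: d(FT,SY)=31/2, d(HI,SY)=51/4, d(SY,V)=23/2, d(SY,W)=5
step 4: merge (SY,W) at d=5; branch lengths SY→1/2, W→5/2; new cluster SWY
  updated: d(FT,SWY)=85/6, d(HI,SWY)=38/3, d(SWY,V)=12
step 5: merge (HI,V) at d=12; branch lengths HI→9/2, V→6; new cluster HIV
  updated: d(FT,HIV)=49/3, d(HIV,SWY)=112/9
step 6: merge (HIV,SWY) at d=112/9; branch lengths HIV→2/9, SWY→67/18; new cluster HISVWY
  updated: d(FT,HISVWY)=61/4
step 7: merge (FT,HISVWY) at d=61/4; branch lengths FT→57/8, HISVWY→101/72; new cluster FHISTVWY
final tree: ((F:1/2,T:1/2):57/8,(((H:3/2,I:3/2):9/2,V:6):2/9,((S:2,Y:2):1/2,W:5/2):67/18):101/72)
total length: 1223/36

2,2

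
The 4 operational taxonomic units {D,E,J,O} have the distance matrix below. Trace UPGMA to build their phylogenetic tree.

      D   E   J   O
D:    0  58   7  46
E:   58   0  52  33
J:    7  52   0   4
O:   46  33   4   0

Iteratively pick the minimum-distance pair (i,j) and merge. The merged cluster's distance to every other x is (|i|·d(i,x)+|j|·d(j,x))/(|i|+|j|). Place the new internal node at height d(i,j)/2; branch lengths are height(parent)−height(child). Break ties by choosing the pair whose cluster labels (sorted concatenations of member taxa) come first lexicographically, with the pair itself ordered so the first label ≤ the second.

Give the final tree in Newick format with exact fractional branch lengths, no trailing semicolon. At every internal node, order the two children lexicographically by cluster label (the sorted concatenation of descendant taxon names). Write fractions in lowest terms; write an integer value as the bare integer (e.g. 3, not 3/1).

iteration 1: select J,O (d=4); attach at lengths (2, 2); label the merged cluster JO
  updated: d(D,JO)=53/2, d(E,JO)=85/2
iteration 2: select D,JO (d=53/2); attach at lengths (53/4, 45/4); label the merged cluster DJO
  updated: d(DJO,E)=143/3
iteration 3: select DJO,E (d=143/3); attach at lengths (127/12, 143/6); label the merged cluster DEJO
final tree: ((D:53/4,(J:2,O:2):45/4):127/12,E:143/6)
total length: 755/12

((D:53/4,(J:2,O:2):45/4):127/12,E:143/6)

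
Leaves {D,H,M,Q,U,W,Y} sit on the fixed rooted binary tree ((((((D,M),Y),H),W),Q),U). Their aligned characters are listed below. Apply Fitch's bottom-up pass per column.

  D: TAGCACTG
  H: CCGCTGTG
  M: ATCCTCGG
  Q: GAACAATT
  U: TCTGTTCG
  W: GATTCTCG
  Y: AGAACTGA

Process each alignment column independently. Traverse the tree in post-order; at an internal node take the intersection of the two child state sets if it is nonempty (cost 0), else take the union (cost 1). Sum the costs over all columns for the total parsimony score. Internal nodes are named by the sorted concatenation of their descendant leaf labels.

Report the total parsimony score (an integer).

28

site 0, node DM: D={T} ∪ M={A} → {A,T} (+1)
site 0, node DMY: DM={A,T} ∩ Y={A} → {A} (+0)
site 0, node DHMY: DMY={A} ∪ H={C} → {A,C} (+1)
site 0, node DHMWY: DHMY={A,C} ∪ W={G} → {A,C,G} (+1)
site 0, node DHMQWY: DHMWY={A,C,G} ∩ Q={G} → {G} (+0)
site 0, node DHMQUWY: DHMQWY={G} ∪ U={T} → {G,T} (+1)
site 1, node DM: D={A} ∪ M={T} → {A,T} (+1)
site 1, node DMY: DM={A,T} ∪ Y={G} → {A,G,T} (+1)
site 1, node DHMY: DMY={A,G,T} ∪ H={C} → {A,C,G,T} (+1)
site 1, node DHMWY: DHMY={A,C,G,T} ∩ W={A} → {A} (+0)
site 1, node DHMQWY: DHMWY={A} ∩ Q={A} → {A} (+0)
site 1, node DHMQUWY: DHMQWY={A} ∪ U={C} → {A,C} (+1)
site 2, node DM: D={G} ∪ M={C} → {C,G} (+1)
site 2, node DMY: DM={C,G} ∪ Y={A} → {A,C,G} (+1)
site 2, node DHMY: DMY={A,C,G} ∩ H={G} → {G} (+0)
site 2, node DHMWY: DHMY={G} ∪ W={T} → {G,T} (+1)
site 2, node DHMQWY: DHMWY={G,T} ∪ Q={A} → {A,G,T} (+1)
site 2, node DHMQUWY: DHMQWY={A,G,T} ∩ U={T} → {T} (+0)
site 3, node DM: D={C} ∩ M={C} → {C} (+0)
site 3, node DMY: DM={C} ∪ Y={A} → {A,C} (+1)
site 3, node DHMY: DMY={A,C} ∩ H={C} → {C} (+0)
site 3, node DHMWY: DHMY={C} ∪ W={T} → {C,T} (+1)
site 3, node DHMQWY: DHMWY={C,T} ∩ Q={C} → {C} (+0)
site 3, node DHMQUWY: DHMQWY={C} ∪ U={G} → {C,G} (+1)
site 4, node DM: D={A} ∪ M={T} → {A,T} (+1)
site 4, node DMY: DM={A,T} ∪ Y={C} → {A,C,T} (+1)
site 4, node DHMY: DMY={A,C,T} ∩ H={T} → {T} (+0)
site 4, node DHMWY: DHMY={T} ∪ W={C} → {C,T} (+1)
site 4, node DHMQWY: DHMWY={C,T} ∪ Q={A} → {A,C,T} (+1)
site 4, node DHMQUWY: DHMQWY={A,C,T} ∩ U={T} → {T} (+0)
site 5, node DM: D={C} ∩ M={C} → {C} (+0)
site 5, node DMY: DM={C} ∪ Y={T} → {C,T} (+1)
site 5, node DHMY: DMY={C,T} ∪ H={G} → {C,G,T} (+1)
site 5, node DHMWY: DHMY={C,G,T} ∩ W={T} → {T} (+0)
site 5, node DHMQWY: DHMWY={T} ∪ Q={A} → {A,T} (+1)
site 5, node DHMQUWY: DHMQWY={A,T} ∩ U={T} → {T} (+0)
site 6, node DM: D={T} ∪ M={G} → {G,T} (+1)
site 6, node DMY: DM={G,T} ∩ Y={G} → {G} (+0)
site 6, node DHMY: DMY={G} ∪ H={T} → {G,T} (+1)
site 6, node DHMWY: DHMY={G,T} ∪ W={C} → {C,G,T} (+1)
site 6, node DHMQWY: DHMWY={C,G,T} ∩ Q={T} → {T} (+0)
site 6, node DHMQUWY: DHMQWY={T} ∪ U={C} → {C,T} (+1)
site 7, node DM: D={G} ∩ M={G} → {G} (+0)
site 7, node DMY: DM={G} ∪ Y={A} → {A,G} (+1)
site 7, node DHMY: DMY={A,G} ∩ H={G} → {G} (+0)
site 7, node DHMWY: DHMY={G} ∩ W={G} → {G} (+0)
site 7, node DHMQWY: DHMWY={G} ∪ Q={T} → {G,T} (+1)
site 7, node DHMQUWY: DHMQWY={G,T} ∩ U={G} → {G} (+0)
per-site changes: [4, 4, 4, 3, 4, 3, 4, 2]; total = 28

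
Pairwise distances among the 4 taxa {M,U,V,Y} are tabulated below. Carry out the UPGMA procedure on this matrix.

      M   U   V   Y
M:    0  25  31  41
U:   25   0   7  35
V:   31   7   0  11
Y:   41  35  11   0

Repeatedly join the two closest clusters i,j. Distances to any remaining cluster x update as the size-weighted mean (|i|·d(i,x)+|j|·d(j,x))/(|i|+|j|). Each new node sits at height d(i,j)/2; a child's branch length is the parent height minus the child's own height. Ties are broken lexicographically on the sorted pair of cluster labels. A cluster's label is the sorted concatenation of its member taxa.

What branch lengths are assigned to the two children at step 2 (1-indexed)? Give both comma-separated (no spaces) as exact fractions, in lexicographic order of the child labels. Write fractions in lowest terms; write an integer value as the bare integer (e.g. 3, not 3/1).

8,23/2

1. join U+V (d=7) ⇒ UV; edges |U|=7/2, |V|=7/2
  updated: d(M,UV)=28, d(UV,Y)=23
2. join UV+Y (d=23) ⇒ UVY; edges |UV|=8, |Y|=23/2
  updated: d(M,UVY)=97/3
3. join M+UVY (d=97/3) ⇒ MUVY; edges |M|=97/6, |UVY|=14/3
final tree: (M:97/6,((U:7/2,V:7/2):8,Y:23/2):14/3)
total length: 142/3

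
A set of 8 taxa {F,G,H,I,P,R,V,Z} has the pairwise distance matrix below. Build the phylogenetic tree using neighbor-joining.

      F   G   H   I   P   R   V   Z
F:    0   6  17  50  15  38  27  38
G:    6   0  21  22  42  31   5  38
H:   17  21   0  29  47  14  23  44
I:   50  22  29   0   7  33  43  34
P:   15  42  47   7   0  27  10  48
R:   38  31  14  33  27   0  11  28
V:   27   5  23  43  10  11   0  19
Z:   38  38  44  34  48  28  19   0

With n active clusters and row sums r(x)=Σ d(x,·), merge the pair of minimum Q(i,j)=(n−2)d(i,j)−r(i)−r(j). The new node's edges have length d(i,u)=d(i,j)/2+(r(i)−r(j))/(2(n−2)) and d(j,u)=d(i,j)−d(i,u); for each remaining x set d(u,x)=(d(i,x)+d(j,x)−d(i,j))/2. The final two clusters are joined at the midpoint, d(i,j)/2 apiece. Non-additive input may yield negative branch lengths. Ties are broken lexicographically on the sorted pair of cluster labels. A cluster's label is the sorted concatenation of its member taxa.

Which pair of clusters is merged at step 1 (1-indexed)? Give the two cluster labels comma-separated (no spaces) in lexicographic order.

I,P

iteration 1: select I,P (d=7, Q=-372); attach at lengths (16/3, 5/3); label the merged cluster IP
  updated: d(F,IP)=29, d(G,IP)=57/2, d(H,IP)=69/2, d(IP,R)=53/2, d(IP,V)=23, d(IP,Z)=75/2
iteration 2: select F,G (d=6, Q=-509/2); attach at lengths (111/20, 9/20); label the merged cluster FG
  updated: d(FG,H)=16, d(FG,IP)=103/4, d(FG,R)=63/2, d(FG,V)=13, d(FG,Z)=35
iteration 3: select FG,H (d=16, Q=-755/4); attach at lengths (215/32, 297/32); label the merged cluster FGH
  updated: d(FGH,IP)=177/8, d(FGH,R)=59/4, d(FGH,V)=10, d(FGH,Z)=63/2
iteration 4: select V,Z (d=19, Q=-122); attach at lengths (2/3, 55/3); label the merged cluster VZ
  updated: d(FGH,VZ)=45/4, d(IP,VZ)=83/4, d(R,VZ)=10
iteration 5: select FGH,IP (d=177/8, Q=-293/4); attach at lengths (23/4, 131/8); label the merged cluster FGHIP
  updated: d(FGHIP,R)=153/16, d(FGHIP,VZ)=79/16
iteration 6: select FGHIP,R (d=153/16, Q=-49/2); attach at lengths (9/4, 117/16); label the merged cluster FGHIPR
  updated: d(FGHIPR,VZ)=43/16
iteration 7: select FGHIPR,VZ (d=43/16); attach at lengths (43/32, 43/32); label the merged cluster FGHIPRVZ
final tree: (((((F:111/20,G:9/20):215/32,H:297/32):23/4,(I:16/3,P:5/3):131/8):9/4,R:117/16):43/32,(V:2/3,Z:55/3):43/32)
total length: 659/8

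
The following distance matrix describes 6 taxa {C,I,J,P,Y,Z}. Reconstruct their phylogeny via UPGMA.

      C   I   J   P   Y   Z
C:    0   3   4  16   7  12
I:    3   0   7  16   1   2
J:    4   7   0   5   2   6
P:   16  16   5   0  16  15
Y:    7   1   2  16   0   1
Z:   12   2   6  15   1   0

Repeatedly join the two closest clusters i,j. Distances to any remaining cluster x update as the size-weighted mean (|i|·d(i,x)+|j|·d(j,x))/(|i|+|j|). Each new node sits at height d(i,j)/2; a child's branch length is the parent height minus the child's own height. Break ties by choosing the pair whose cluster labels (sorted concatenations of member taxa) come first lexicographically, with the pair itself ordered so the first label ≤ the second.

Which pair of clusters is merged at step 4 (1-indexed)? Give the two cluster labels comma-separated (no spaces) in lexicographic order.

CJ,IYZ

step 1: merge (I,Y) at d=1; branch lengths I→1/2, Y→1/2; new cluster IY
  updated: d(C,IY)=5, d(IY,J)=9/2, d(IY,P)=16, d(IY,Z)=3/2
step 2: merge (IY,Z) at d=3/2; branch lengths IY→1/4, Z→3/4; new cluster IYZ
  updated: d(C,IYZ)=22/3, d(IYZ,J)=5, d(IYZ,P)=47/3
step 3: merge (C,J) at d=4; branch lengths C→2, J→2; new cluster CJ
  updated: d(CJ,IYZ)=37/6, d(CJ,P)=21/2
step 4: merge (CJ,IYZ) at d=37/6; branch lengths CJ→13/12, IYZ→7/3; new cluster CIJYZ
  updated: d(CIJYZ,P)=68/5
step 5: merge (CIJYZ,P) at d=68/5; branch lengths CIJYZ→223/60, P→34/5; new cluster CIJPYZ
final tree: (((C:2,J:2):13/12,((I:1/2,Y:1/2):1/4,Z:3/4):7/3):223/60,P:34/5)
total length: 299/15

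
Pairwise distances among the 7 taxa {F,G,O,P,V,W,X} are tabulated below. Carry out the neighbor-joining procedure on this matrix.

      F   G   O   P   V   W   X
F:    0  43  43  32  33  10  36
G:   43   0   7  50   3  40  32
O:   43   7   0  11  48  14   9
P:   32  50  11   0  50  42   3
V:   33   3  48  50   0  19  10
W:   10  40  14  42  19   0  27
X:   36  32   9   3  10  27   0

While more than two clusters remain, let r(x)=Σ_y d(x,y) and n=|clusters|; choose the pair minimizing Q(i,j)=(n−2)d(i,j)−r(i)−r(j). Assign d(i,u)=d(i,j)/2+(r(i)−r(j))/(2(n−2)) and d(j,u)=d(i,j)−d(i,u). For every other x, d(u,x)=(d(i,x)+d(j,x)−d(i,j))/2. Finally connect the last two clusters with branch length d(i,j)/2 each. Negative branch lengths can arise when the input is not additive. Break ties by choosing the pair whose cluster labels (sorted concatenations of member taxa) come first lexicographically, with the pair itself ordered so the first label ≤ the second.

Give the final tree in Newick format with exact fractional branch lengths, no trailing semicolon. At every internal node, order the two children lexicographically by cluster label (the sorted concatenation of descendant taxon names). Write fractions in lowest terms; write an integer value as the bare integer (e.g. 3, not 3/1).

1. join G+V (d=3, Q=-323) ⇒ GV; edges |G|=27/10, |V|=3/10
  updated: d(F,GV)=73/2, d(GV,O)=26, d(GV,P)=97/2, d(GV,W)=28, d(GV,X)=39/2
2. join F+W (d=10, Q=-477/2) ⇒ FW; edges |F|=153/16, |W|=7/16
  updated: d(FW,GV)=109/4, d(FW,O)=47/2, d(FW,P)=32, d(FW,X)=53/2
3. join FW+GV (d=109/4, Q=-595/4) ⇒ FGVW; edges |FW|=93/8, |GV|=125/8
  updated: d(FGVW,O)=89/8, d(FGVW,P)=213/8, d(FGVW,X)=75/8
4. join FGVW+O (d=89/8, Q=-56) ⇒ FGOVW; edges |FGVW|=153/16, |O|=25/16
  updated: d(FGOVW,P)=53/4, d(FGOVW,X)=29/8
5. join FGOVW+P (d=53/4, Q=-159/8) ⇒ FGOPVW; edges |FGOVW|=111/16, |P|=101/16
  updated: d(FGOPVW,X)=-53/16
6. join FGOPVW+X (d=-53/16) ⇒ FGOPVWX; edges |FGOPVW|=-53/32, |X|=-53/32
final tree: (((((F:153/16,W:7/16):93/8,(G:27/10,V:3/10):125/8):153/16,O:25/16):111/16,P:101/16):-53/32,X:-53/32)
total length: 981/16

(((((F:153/16,W:7/16):93/8,(G:27/10,V:3/10):125/8):153/16,O:25/16):111/16,P:101/16):-53/32,X:-53/32)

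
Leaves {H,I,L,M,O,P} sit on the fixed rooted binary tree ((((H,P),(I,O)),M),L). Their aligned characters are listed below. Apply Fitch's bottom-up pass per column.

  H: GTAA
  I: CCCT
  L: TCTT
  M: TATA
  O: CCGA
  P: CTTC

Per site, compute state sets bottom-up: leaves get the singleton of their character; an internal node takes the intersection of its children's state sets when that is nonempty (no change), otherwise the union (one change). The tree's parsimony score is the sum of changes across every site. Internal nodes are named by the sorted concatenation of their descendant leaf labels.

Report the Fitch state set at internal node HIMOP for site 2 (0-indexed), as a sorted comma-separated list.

T

site 0, node HP: H={G} ∪ P={C} → {C,G} (+1)
site 0, node IO: I={C} ∩ O={C} → {C} (+0)
site 0, node HIOP: HP={C,G} ∩ IO={C} → {C} (+0)
site 0, node HIMOP: HIOP={C} ∪ M={T} → {C,T} (+1)
site 0, node HILMOP: HIMOP={C,T} ∩ L={T} → {T} (+0)
site 1, node HP: H={T} ∩ P={T} → {T} (+0)
site 1, node IO: I={C} ∩ O={C} → {C} (+0)
site 1, node HIOP: HP={T} ∪ IO={C} → {C,T} (+1)
site 1, node HIMOP: HIOP={C,T} ∪ M={A} → {A,C,T} (+1)
site 1, node HILMOP: HIMOP={A,C,T} ∩ L={C} → {C} (+0)
site 2, node HP: H={A} ∪ P={T} → {A,T} (+1)
site 2, node IO: I={C} ∪ O={G} → {C,G} (+1)
site 2, node HIOP: HP={A,T} ∪ IO={C,G} → {A,C,G,T} (+1)
site 2, node HIMOP: HIOP={A,C,G,T} ∩ M={T} → {T} (+0)
site 2, node HILMOP: HIMOP={T} ∩ L={T} → {T} (+0)
site 3, node HP: H={A} ∪ P={C} → {A,C} (+1)
site 3, node IO: I={T} ∪ O={A} → {A,T} (+1)
site 3, node HIOP: HP={A,C} ∩ IO={A,T} → {A} (+0)
site 3, node HIMOP: HIOP={A} ∩ M={A} → {A} (+0)
site 3, node HILMOP: HIMOP={A} ∪ L={T} → {A,T} (+1)
per-site changes: [2, 2, 3, 3]; total = 10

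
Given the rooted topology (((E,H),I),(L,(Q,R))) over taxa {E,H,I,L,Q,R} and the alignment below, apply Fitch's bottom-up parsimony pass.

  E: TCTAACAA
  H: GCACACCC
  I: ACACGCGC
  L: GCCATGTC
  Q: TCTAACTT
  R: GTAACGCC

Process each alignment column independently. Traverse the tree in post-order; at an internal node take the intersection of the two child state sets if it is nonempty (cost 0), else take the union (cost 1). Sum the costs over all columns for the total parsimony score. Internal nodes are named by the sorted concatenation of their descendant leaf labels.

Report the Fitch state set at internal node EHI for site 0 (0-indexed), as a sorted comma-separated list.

A,G,T

EH@0: {T} ∪ {G} = {G,T} (union, +1)
EHI@0: {G,T} ∪ {A} = {A,G,T} (union, +1)
QR@0: {T} ∪ {G} = {G,T} (union, +1)
LQR@0: {G} ∩ {G,T} = {G} (intersection, +0)
EHILQR@0: {A,G,T} ∩ {G} = {G} (intersection, +0)
EH@1: {C} ∩ {C} = {C} (intersection, +0)
EHI@1: {C} ∩ {C} = {C} (intersection, +0)
QR@1: {C} ∪ {T} = {C,T} (union, +1)
LQR@1: {C} ∩ {C,T} = {C} (intersection, +0)
EHILQR@1: {C} ∩ {C} = {C} (intersection, +0)
EH@2: {T} ∪ {A} = {A,T} (union, +1)
EHI@2: {A,T} ∩ {A} = {A} (intersection, +0)
QR@2: {T} ∪ {A} = {A,T} (union, +1)
LQR@2: {C} ∪ {A,T} = {A,C,T} (union, +1)
EHILQR@2: {A} ∩ {A,C,T} = {A} (intersection, +0)
EH@3: {A} ∪ {C} = {A,C} (union, +1)
EHI@3: {A,C} ∩ {C} = {C} (intersection, +0)
QR@3: {A} ∩ {A} = {A} (intersection, +0)
LQR@3: {A} ∩ {A} = {A} (intersection, +0)
EHILQR@3: {C} ∪ {A} = {A,C} (union, +1)
EH@4: {A} ∩ {A} = {A} (intersection, +0)
EHI@4: {A} ∪ {G} = {A,G} (union, +1)
QR@4: {A} ∪ {C} = {A,C} (union, +1)
LQR@4: {T} ∪ {A,C} = {A,C,T} (union, +1)
EHILQR@4: {A,G} ∩ {A,C,T} = {A} (intersection, +0)
EH@5: {C} ∩ {C} = {C} (intersection, +0)
EHI@5: {C} ∩ {C} = {C} (intersection, +0)
QR@5: {C} ∪ {G} = {C,G} (union, +1)
LQR@5: {G} ∩ {C,G} = {G} (intersection, +0)
EHILQR@5: {C} ∪ {G} = {C,G} (union, +1)
EH@6: {A} ∪ {C} = {A,C} (union, +1)
EHI@6: {A,C} ∪ {G} = {A,C,G} (union, +1)
QR@6: {T} ∪ {C} = {C,T} (union, +1)
LQR@6: {T} ∩ {C,T} = {T} (intersection, +0)
EHILQR@6: {A,C,G} ∪ {T} = {A,C,G,T} (union, +1)
EH@7: {A} ∪ {C} = {A,C} (union, +1)
EHI@7: {A,C} ∩ {C} = {C} (intersection, +0)
QR@7: {T} ∪ {C} = {C,T} (union, +1)
LQR@7: {C} ∩ {C,T} = {C} (intersection, +0)
EHILQR@7: {C} ∩ {C} = {C} (intersection, +0)
per-site changes: [3, 1, 3, 2, 3, 2, 4, 2]; total = 20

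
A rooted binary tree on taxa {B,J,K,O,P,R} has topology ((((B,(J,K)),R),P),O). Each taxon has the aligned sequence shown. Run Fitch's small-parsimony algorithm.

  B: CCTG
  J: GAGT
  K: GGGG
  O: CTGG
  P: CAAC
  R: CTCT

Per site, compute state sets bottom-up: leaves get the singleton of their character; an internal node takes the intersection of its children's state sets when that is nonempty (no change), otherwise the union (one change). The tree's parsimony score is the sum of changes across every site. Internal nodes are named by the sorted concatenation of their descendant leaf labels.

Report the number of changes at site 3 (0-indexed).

3

JK@0: {G} ∩ {G} = {G} (intersection, +0)
BJK@0: {C} ∪ {G} = {C,G} (union, +1)
BJKR@0: {C,G} ∩ {C} = {C} (intersection, +0)
BJKPR@0: {C} ∩ {C} = {C} (intersection, +0)
BJKOPR@0: {C} ∩ {C} = {C} (intersection, +0)
JK@1: {A} ∪ {G} = {A,G} (union, +1)
BJK@1: {C} ∪ {A,G} = {A,C,G} (union, +1)
BJKR@1: {A,C,G} ∪ {T} = {A,C,G,T} (union, +1)
BJKPR@1: {A,C,G,T} ∩ {A} = {A} (intersection, +0)
BJKOPR@1: {A} ∪ {T} = {A,T} (union, +1)
JK@2: {G} ∩ {G} = {G} (intersection, +0)
BJK@2: {T} ∪ {G} = {G,T} (union, +1)
BJKR@2: {G,T} ∪ {C} = {C,G,T} (union, +1)
BJKPR@2: {C,G,T} ∪ {A} = {A,C,G,T} (union, +1)
BJKOPR@2: {A,C,G,T} ∩ {G} = {G} (intersection, +0)
JK@3: {T} ∪ {G} = {G,T} (union, +1)
BJK@3: {G} ∩ {G,T} = {G} (intersection, +0)
BJKR@3: {G} ∪ {T} = {G,T} (union, +1)
BJKPR@3: {G,T} ∪ {C} = {C,G,T} (union, +1)
BJKOPR@3: {C,G,T} ∩ {G} = {G} (intersection, +0)
per-site changes: [1, 4, 3, 3]; total = 11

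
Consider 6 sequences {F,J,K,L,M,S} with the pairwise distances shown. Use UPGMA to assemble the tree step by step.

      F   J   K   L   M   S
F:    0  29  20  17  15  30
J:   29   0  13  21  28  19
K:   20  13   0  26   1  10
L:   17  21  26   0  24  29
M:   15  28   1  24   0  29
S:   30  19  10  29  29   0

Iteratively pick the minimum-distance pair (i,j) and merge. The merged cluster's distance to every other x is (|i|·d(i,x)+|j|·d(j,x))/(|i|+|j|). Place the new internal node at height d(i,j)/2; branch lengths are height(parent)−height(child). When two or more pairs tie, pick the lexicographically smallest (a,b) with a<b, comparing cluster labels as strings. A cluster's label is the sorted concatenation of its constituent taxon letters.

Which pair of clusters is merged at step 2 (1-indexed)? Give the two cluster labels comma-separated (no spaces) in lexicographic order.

F,L

step 1: merge (K,M) at d=1; branch lengths K→1/2, M→1/2; new cluster KM
  updated: d(F,KM)=35/2, d(J,KM)=41/2, d(KM,L)=25, d(KM,S)=39/2
step 2: merge (F,L) at d=17; branch lengths F→17/2, L→17/2; new cluster FL
  updated: d(FL,J)=25, d(FL,KM)=85/4, d(FL,S)=59/2
step 3: merge (J,S) at d=19; branch lengths J→19/2, S→19/2; new cluster JS
  updated: d(FL,JS)=109/4, d(JS,KM)=20
step 4: merge (JS,KM) at d=20; branch lengths JS→1/2, KM→19/2; new cluster JKMS
  updated: d(FL,JKMS)=97/4
step 5: merge (FL,JKMS) at d=97/4; branch lengths FL→29/8, JKMS→17/8; new cluster FJKLMS
final tree: ((F:17/2,L:17/2):29/8,((J:19/2,S:19/2):1/2,(K:1/2,M:1/2):19/2):17/8)
total length: 211/4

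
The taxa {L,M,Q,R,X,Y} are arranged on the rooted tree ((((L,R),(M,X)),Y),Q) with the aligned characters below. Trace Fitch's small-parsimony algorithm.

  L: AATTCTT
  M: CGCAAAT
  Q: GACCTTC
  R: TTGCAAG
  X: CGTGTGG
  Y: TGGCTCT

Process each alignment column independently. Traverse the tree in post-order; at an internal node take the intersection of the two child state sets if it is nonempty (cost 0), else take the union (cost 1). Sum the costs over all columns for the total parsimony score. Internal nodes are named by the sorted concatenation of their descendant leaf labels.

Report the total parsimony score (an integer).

23

LR@0: {A} ∪ {T} = {A,T} (union, +1)
MX@0: {C} ∩ {C} = {C} (intersection, +0)
LMRX@0: {A,T} ∪ {C} = {A,C,T} (union, +1)
LMRXY@0: {A,C,T} ∩ {T} = {T} (intersection, +0)
LMQRXY@0: {T} ∪ {G} = {G,T} (union, +1)
LR@1: {A} ∪ {T} = {A,T} (union, +1)
MX@1: {G} ∩ {G} = {G} (intersection, +0)
LMRX@1: {A,T} ∪ {G} = {A,G,T} (union, +1)
LMRXY@1: {A,G,T} ∩ {G} = {G} (intersection, +0)
LMQRXY@1: {G} ∪ {A} = {A,G} (union, +1)
LR@2: {T} ∪ {G} = {G,T} (union, +1)
MX@2: {C} ∪ {T} = {C,T} (union, +1)
LMRX@2: {G,T} ∩ {C,T} = {T} (intersection, +0)
LMRXY@2: {T} ∪ {G} = {G,T} (union, +1)
LMQRXY@2: {G,T} ∪ {C} = {C,G,T} (union, +1)
LR@3: {T} ∪ {C} = {C,T} (union, +1)
MX@3: {A} ∪ {G} = {A,G} (union, +1)
LMRX@3: {C,T} ∪ {A,G} = {A,C,G,T} (union, +1)
LMRXY@3: {A,C,G,T} ∩ {C} = {C} (intersection, +0)
LMQRXY@3: {C} ∩ {C} = {C} (intersection, +0)
LR@4: {C} ∪ {A} = {A,C} (union, +1)
MX@4: {A} ∪ {T} = {A,T} (union, +1)
LMRX@4: {A,C} ∩ {A,T} = {A} (intersection, +0)
LMRXY@4: {A} ∪ {T} = {A,T} (union, +1)
LMQRXY@4: {A,T} ∩ {T} = {T} (intersection, +0)
LR@5: {T} ∪ {A} = {A,T} (union, +1)
MX@5: {A} ∪ {G} = {A,G} (union, +1)
LMRX@5: {A,T} ∩ {A,G} = {A} (intersection, +0)
LMRXY@5: {A} ∪ {C} = {A,C} (union, +1)
LMQRXY@5: {A,C} ∪ {T} = {A,C,T} (union, +1)
LR@6: {T} ∪ {G} = {G,T} (union, +1)
MX@6: {T} ∪ {G} = {G,T} (union, +1)
LMRX@6: {G,T} ∩ {G,T} = {G,T} (intersection, +0)
LMRXY@6: {G,T} ∩ {T} = {T} (intersection, +0)
LMQRXY@6: {T} ∪ {C} = {C,T} (union, +1)
per-site changes: [3, 3, 4, 3, 3, 4, 3]; total = 23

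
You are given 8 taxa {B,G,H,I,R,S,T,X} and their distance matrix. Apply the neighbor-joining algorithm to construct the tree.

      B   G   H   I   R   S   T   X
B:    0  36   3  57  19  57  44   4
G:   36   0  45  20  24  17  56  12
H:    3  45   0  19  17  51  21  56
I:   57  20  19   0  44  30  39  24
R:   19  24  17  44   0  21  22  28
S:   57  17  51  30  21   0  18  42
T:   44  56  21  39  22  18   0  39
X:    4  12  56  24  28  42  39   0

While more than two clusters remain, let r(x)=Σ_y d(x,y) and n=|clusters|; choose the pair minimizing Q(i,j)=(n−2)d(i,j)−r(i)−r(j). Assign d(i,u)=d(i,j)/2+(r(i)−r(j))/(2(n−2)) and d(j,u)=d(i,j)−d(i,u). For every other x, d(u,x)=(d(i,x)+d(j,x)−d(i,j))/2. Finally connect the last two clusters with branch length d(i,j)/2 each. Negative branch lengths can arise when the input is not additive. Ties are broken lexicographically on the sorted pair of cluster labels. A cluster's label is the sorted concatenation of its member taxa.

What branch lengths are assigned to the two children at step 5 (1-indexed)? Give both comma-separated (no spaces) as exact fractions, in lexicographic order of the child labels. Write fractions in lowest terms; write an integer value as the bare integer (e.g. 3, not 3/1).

287/32,403/32

1. join B+H (d=3, Q=-414) ⇒ BH; edges |B|=13/6, |H|=5/6
  updated: d(BH,G)=39, d(BH,I)=73/2, d(BH,R)=33/2, d(BH,S)=105/2, d(BH,T)=31, d(BH,X)=57/2
2. join S+T (d=18, Q=-591/2) ⇒ ST; edges |S|=131/20, |T|=229/20
  updated: d(BH,ST)=131/4, d(G,ST)=55/2, d(I,ST)=51/2, d(R,ST)=25/2, d(ST,X)=63/2
3. join BH+R (d=33/2, Q=-849/4) ⇒ BHR; edges |BH|=377/32, |R|=151/32
  updated: d(BHR,G)=93/4, d(BHR,I)=32, d(BHR,ST)=115/8, d(BHR,X)=20
4. join BHR+ST (d=115/8, Q=-1163/8) ⇒ BHRST; edges |BHR|=271/48, |ST|=419/48
  updated: d(BHRST,G)=291/16, d(BHRST,I)=345/16, d(BHRST,X)=297/16
5. join BHRST+I (d=345/16, Q=-323/4) ⇒ BHIRST; edges |BHRST|=287/32, |I|=403/32
  updated: d(BHIRST,G)=133/16, d(BHIRST,X)=21/2
6. join BHIRST+G (d=133/16, Q=-493/16) ⇒ BGHIRST; edges |BHIRST|=109/32, |G|=157/32
  updated: d(BGHIRST,X)=227/32
7. join BGHIRST+X (d=227/32) ⇒ BGHIRSTX; edges |BGHIRST|=227/64, |X|=227/64
final tree: ((((((B:13/6,H:5/6):377/32,R:151/32):271/48,(S:131/20,T:229/20):419/48):287/32,I:403/32):109/32,G:157/32):227/64,X:227/64)
total length: 2843/32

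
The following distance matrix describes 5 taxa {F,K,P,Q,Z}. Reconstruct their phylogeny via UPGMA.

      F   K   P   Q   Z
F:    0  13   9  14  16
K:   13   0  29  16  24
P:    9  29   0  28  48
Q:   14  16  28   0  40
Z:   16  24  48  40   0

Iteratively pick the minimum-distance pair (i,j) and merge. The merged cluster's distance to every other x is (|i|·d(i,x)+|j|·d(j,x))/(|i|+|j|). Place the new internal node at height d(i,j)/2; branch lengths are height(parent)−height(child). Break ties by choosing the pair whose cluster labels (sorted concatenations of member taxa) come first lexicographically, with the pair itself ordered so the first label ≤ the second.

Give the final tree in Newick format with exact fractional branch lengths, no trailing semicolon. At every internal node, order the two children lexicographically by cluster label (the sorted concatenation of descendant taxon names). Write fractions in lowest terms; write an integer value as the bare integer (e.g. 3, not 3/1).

step 1: merge (F,P) at d=9; branch lengths F→9/2, P→9/2; new cluster FP
  updated: d(FP,K)=21, d(FP,Q)=21, d(FP,Z)=32
step 2: merge (K,Q) at d=16; branch lengths K→8, Q→8; new cluster KQ
  updated: d(FP,KQ)=21, d(KQ,Z)=32
step 3: merge (FP,KQ) at d=21; branch lengths FP→6, KQ→5/2; new cluster FKPQ
  updated: d(FKPQ,Z)=32
step 4: merge (FKPQ,Z) at d=32; branch lengths FKPQ→11/2, Z→16; new cluster FKPQZ
final tree: (((F:9/2,P:9/2):6,(K:8,Q:8):5/2):11/2,Z:16)
total length: 55

(((F:9/2,P:9/2):6,(K:8,Q:8):5/2):11/2,Z:16)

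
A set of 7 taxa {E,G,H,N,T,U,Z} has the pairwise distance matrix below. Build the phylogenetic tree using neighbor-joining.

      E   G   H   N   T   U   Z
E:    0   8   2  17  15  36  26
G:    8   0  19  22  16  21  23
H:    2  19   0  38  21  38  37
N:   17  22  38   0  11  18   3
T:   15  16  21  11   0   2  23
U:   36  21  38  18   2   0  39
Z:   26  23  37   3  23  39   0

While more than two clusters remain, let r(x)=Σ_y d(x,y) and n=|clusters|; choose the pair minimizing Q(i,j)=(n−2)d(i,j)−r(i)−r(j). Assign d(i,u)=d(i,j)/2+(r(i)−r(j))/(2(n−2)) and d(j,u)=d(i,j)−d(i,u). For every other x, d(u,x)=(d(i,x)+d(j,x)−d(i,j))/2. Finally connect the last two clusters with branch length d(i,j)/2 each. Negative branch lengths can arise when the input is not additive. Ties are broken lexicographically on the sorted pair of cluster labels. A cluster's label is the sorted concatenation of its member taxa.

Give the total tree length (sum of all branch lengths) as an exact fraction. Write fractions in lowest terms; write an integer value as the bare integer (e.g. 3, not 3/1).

1. join E+H (d=2, Q=-249) ⇒ EH; edges |E|=-41/10, |H|=61/10
  updated: d(EH,G)=25/2, d(EH,N)=53/2, d(EH,T)=17, d(EH,U)=36, d(EH,Z)=61/2
2. join N+Z (d=3, Q=-187) ⇒ NZ; edges |N|=-13/4, |Z|=25/4
  updated: d(EH,NZ)=27, d(G,NZ)=21, d(NZ,T)=31/2, d(NZ,U)=27
3. join T+U (d=2, Q=-261/2) ⇒ TU; edges |T|=-59/12, |U|=83/12
  updated: d(EH,TU)=51/2, d(G,TU)=35/2, d(NZ,TU)=81/4
4. join EH+G (d=25/2, Q=-91) ⇒ EGH; edges |EH|=39/4, |G|=11/4
  updated: d(EGH,NZ)=71/4, d(EGH,TU)=61/4
5. join EGH+NZ (d=71/4, Q=-213/4) ⇒ EGHNZ; edges |EGH|=51/8, |NZ|=91/8
  updated: d(EGHNZ,TU)=71/8
6. join EGHNZ+TU (d=71/8) ⇒ EGHNTUZ; edges |EGHNZ|=71/16, |TU|=71/16
final tree: ((((E:-41/10,H:61/10):39/4,G:11/4):51/8,(N:-13/4,Z:25/4):91/8):71/16,(T:-59/12,U:83/12):71/16)
total length: 369/8

369/8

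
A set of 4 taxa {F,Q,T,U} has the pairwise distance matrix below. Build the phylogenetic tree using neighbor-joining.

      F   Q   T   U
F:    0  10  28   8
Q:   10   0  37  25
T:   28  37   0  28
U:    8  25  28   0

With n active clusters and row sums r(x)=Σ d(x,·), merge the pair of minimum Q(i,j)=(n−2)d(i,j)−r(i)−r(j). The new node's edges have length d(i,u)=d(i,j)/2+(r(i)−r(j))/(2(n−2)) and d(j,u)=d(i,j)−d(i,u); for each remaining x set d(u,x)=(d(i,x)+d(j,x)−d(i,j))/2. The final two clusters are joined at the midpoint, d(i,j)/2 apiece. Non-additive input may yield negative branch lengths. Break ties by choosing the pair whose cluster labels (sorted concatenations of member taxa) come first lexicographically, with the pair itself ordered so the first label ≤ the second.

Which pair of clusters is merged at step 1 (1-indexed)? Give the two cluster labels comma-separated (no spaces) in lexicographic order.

1. join F+Q (d=10, Q=-98) ⇒ FQ; edges |F|=-3/2, |Q|=23/2
  updated: d(FQ,T)=55/2, d(FQ,U)=23/2
2. join FQ+T (d=55/2, Q=-67) ⇒ FQT; edges |FQ|=11/2, |T|=22
  updated: d(FQT,U)=6
3. join FQT+U (d=6) ⇒ FQTU; edges |FQT|=3, |U|=3
final tree: (((F:-3/2,Q:23/2):11/2,T:22):3,U:3)
total length: 87/2

F,Q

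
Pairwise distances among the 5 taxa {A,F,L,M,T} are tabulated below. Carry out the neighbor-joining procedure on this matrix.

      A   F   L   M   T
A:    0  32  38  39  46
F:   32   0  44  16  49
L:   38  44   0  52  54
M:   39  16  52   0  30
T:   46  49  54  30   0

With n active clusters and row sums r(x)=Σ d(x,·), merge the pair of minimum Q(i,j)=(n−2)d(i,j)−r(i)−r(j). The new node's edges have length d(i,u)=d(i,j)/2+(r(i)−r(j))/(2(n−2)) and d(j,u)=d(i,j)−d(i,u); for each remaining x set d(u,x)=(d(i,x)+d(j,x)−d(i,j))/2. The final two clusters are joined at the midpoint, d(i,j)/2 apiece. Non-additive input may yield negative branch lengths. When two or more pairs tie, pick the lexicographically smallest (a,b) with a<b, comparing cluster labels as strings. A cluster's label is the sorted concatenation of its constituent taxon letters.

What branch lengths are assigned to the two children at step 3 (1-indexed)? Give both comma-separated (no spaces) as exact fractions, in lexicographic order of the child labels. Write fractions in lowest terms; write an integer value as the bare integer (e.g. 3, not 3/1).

step 1: merge (F,M) at d=16, Q=-230; branch lengths F→26/3, M→22/3; new cluster FM
  updated: d(A,FM)=55/2, d(FM,L)=40, d(FM,T)=63/2
step 2: merge (A,L) at d=38, Q=-335/2; branch lengths A→111/8, L→193/8; new cluster AL
  updated: d(AL,FM)=59/4, d(AL,T)=31
step 3: merge (AL,FM) at d=59/4, Q=-309/4; branch lengths AL→57/8, FM→61/8; new cluster AFLM
  updated: d(AFLM,T)=191/8
step 4: merge (AFLM,T) at d=191/8; branch lengths AFLM→191/16, T→191/16; new cluster AFLMT
final tree: (((A:111/8,L:193/8):57/8,(F:26/3,M:22/3):61/8):191/16,T:191/16)
total length: 741/8

57/8,61/8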